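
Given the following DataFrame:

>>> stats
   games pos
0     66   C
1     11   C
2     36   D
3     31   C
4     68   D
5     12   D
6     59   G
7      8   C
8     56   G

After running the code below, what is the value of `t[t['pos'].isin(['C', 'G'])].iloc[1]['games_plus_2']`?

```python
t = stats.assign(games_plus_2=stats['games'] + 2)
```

13

add column games_plus_2 = stats['games'] + 2:
   games pos  games_plus_2
0     66   C            68
1     11   C            13
2     36   D            38
3     31   C            33
4     68   D            70
5     12   D            14
6     59   G            61
7      8   C            10
8     56   G            58
filter rows where pos in ['C', 'G']:
   games pos  games_plus_2
0     66   C            68
1     11   C            13
3     31   C            33
6     59   G            61
7      8   C            10
8     56   G            58
Finally, value at position 1, column 'games_plus_2' = 13.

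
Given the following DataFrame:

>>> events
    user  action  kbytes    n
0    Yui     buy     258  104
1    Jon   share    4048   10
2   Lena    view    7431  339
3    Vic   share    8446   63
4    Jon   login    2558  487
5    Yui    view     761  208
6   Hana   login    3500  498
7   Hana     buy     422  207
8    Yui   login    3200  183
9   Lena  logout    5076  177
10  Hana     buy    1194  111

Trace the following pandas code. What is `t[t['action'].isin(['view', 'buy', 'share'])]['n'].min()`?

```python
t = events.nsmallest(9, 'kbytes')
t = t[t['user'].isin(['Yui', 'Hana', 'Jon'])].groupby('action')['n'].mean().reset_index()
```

take 9 rows with smallest kbytes:
    user  action  kbytes    n
0    Yui     buy     258  104
7   Hana     buy     422  207
5    Yui    view     761  208
10  Hana     buy    1194  111
4    Jon   login    2558  487
8    Yui   login    3200  183
6   Hana   login    3500  498
1    Jon   share    4048   10
9   Lena  logout    5076  177
filter rows where user in ['Yui', 'Hana', 'Jon']:
    user action  kbytes    n
0    Yui    buy     258  104
7   Hana    buy     422  207
5    Yui   view     761  208
10  Hana    buy    1194  111
4    Jon  login    2558  487
8    Yui  login    3200  183
6   Hana  login    3500  498
1    Jon  share    4048   10
group by action, mean of n:
action
buy      140.666667
login    389.333333
share     10.000000
view     208.000000
Name: n, dtype: float64
reset_index():
  action           n
0    buy  140.666667
1  login  389.333333
2  share   10.000000
3   view  208.000000
filter rows where action in ['view', 'buy', 'share']:
  action           n
0    buy  140.666667
2  share   10.000000
3   view  208.000000
Finally, min of column 'n' = 10.0.

10.0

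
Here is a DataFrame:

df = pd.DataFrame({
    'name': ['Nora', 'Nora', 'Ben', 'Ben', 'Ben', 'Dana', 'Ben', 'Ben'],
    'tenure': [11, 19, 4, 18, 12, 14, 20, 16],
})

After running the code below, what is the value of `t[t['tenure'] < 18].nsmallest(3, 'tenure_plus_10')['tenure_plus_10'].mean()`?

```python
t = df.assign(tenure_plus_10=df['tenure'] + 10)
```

add column tenure_plus_10 = df['tenure'] + 10:
   name  tenure  tenure_plus_10
0  Nora      11              21
1  Nora      19              29
2   Ben       4              14
3   Ben      18              28
4   Ben      12              22
5  Dana      14              24
6   Ben      20              30
7   Ben      16              26
filter rows where tenure < 18:
   name  tenure  tenure_plus_10
0  Nora      11              21
2   Ben       4              14
4   Ben      12              22
5  Dana      14              24
7   Ben      16              26
take 3 rows with smallest tenure_plus_10:
   name  tenure  tenure_plus_10
2   Ben       4              14
0  Nora      11              21
4   Ben      12              22
So mean() = 19.0.

19.0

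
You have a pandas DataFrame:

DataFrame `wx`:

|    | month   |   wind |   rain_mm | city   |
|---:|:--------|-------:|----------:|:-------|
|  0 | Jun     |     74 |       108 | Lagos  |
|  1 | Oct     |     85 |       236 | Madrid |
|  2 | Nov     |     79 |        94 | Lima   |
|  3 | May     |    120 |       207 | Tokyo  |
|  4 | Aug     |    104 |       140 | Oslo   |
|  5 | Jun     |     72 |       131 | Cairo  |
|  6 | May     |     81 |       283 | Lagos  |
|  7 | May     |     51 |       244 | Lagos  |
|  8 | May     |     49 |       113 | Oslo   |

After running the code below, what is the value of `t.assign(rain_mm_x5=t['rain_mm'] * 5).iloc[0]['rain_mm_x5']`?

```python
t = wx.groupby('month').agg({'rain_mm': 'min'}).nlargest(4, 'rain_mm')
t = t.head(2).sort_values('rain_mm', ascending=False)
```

group by month, min of rain_mm:
       rain_mm
month         
Aug        140
Jun        108
May        113
Nov         94
Oct        236
take 4 rows with largest rain_mm:
       rain_mm
month         
Oct        236
Aug        140
May        113
Jun        108
take first 2 rows:
       rain_mm
month         
Oct        236
Aug        140
sort by rain_mm descending:
       rain_mm
month         
Oct        236
Aug        140
add column rain_mm_x5 = t['rain_mm'] * 5:
       rain_mm  rain_mm_x5
month                     
Oct        236        1180
Aug        140         700
Reading off the value at position 0, column 'rain_mm_x5', we get 1180.

1180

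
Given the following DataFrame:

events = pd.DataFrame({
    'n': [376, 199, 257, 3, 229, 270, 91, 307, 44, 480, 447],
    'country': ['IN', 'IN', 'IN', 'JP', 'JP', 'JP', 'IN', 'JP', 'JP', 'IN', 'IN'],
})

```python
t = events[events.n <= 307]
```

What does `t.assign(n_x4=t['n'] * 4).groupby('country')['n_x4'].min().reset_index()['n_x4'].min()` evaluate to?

12

filter rows where n <= 307:
     n country
1  199      IN
2  257      IN
3    3      JP
4  229      JP
5  270      JP
6   91      IN
7  307      JP
8   44      JP
add column n_x4 = t['n'] * 4:
     n country  n_x4
1  199      IN   796
2  257      IN  1028
3    3      JP    12
4  229      JP   916
5  270      JP  1080
6   91      IN   364
7  307      JP  1228
8   44      JP   176
group by country, min of n_x4:
country
IN    364
JP     12
Name: n_x4, dtype: int64
reset_index():
  country  n_x4
0      IN   364
1      JP    12
Hence 12.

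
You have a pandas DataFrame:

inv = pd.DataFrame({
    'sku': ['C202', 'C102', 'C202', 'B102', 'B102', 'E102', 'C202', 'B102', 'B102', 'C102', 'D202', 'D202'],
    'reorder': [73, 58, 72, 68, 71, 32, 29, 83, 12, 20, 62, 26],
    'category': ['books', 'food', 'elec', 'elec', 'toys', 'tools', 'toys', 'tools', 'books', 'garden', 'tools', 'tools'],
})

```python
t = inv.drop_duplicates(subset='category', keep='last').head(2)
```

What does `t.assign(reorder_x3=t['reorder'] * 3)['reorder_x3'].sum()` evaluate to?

drop duplicate category (keep=last):
     sku  reorder category
1   C102       58     food
3   B102       68     elec
6   C202       29     toys
8   B102       12    books
9   C102       20   garden
11  D202       26    tools
take first 2 rows:
    sku  reorder category
1  C102       58     food
3  B102       68     elec
add column reorder_x3 = t['reorder'] * 3:
    sku  reorder category  reorder_x3
1  C102       58     food         174
3  B102       68     elec         204

378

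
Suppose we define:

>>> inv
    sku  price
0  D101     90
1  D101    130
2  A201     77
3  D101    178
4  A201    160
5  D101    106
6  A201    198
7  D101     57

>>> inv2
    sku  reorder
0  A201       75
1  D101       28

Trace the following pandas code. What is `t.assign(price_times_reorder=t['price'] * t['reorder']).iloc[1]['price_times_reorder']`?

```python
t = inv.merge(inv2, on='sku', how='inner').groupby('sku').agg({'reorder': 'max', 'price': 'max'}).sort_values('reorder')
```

merge on 'sku' (how='inner') → 8 rows:
    sku  price  reorder
0  D101     90       28
1  D101    130       28
2  A201     77       75
3  D101    178       28
4  A201    160       75
5  D101    106       28
6  A201    198       75
7  D101     57       28
group by sku: max(reorder), max(price):
      reorder  price
sku                 
A201       75    198
D101       28    178
sort by reorder:
      reorder  price
sku                 
D101       28    178
A201       75    198
add column price_times_reorder = t['price'] * t['reorder']:
      reorder  price  price_times_reorder
sku                                      
D101       28    178                 4984
A201       75    198                14850

14850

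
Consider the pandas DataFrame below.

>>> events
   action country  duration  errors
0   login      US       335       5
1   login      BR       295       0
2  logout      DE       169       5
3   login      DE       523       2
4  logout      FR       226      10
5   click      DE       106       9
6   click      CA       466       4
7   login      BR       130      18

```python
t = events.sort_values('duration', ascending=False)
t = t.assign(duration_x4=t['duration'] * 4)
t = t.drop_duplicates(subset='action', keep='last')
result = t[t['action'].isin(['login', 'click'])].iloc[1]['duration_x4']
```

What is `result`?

sort by duration descending:
   action country  duration  errors
3   login      DE       523       2
6   click      CA       466       4
0   login      US       335       5
1   login      BR       295       0
4  logout      FR       226      10
2  logout      DE       169       5
7   login      BR       130      18
5   click      DE       106       9
add column duration_x4 = t['duration'] * 4:
   action country  duration  errors  duration_x4
3   login      DE       523       2         2092
6   click      CA       466       4         1864
0   login      US       335       5         1340
1   login      BR       295       0         1180
4  logout      FR       226      10          904
2  logout      DE       169       5          676
7   login      BR       130      18          520
5   click      DE       106       9          424
drop duplicate action (keep=last):
   action country  duration  errors  duration_x4
2  logout      DE       169       5          676
7   login      BR       130      18          520
5   click      DE       106       9          424
filter rows where action in ['login', 'click']:
  action country  duration  errors  duration_x4
7  login      BR       130      18          520
5  click      DE       106       9          424

424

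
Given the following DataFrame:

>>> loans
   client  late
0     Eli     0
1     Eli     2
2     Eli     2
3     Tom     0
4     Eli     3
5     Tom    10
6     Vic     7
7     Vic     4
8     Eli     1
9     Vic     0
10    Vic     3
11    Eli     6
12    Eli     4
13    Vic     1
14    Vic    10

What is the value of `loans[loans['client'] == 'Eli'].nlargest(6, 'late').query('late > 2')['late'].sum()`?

13

filter rows where client == 'Eli':
   client  late
0     Eli     0
1     Eli     2
2     Eli     2
4     Eli     3
8     Eli     1
11    Eli     6
12    Eli     4
take 6 rows with largest late:
   client  late
11    Eli     6
12    Eli     4
4     Eli     3
1     Eli     2
2     Eli     2
8     Eli     1
filter rows where late > 2:
   client  late
11    Eli     6
12    Eli     4
4     Eli     3
Reading off the sum of column 'late', we get 13.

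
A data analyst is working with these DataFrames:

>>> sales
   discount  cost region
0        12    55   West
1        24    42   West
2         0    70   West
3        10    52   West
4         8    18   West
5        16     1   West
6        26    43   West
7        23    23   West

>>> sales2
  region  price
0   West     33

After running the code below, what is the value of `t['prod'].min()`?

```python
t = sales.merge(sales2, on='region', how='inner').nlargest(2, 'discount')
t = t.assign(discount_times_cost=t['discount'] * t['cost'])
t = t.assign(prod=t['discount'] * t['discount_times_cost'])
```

24192

merge on 'region' (how='inner') → 8 rows:
   discount  cost region  price
0        12    55   West     33
1        24    42   West     33
2         0    70   West     33
3        10    52   West     33
4         8    18   West     33
5        16     1   West     33
6        26    43   West     33
7        23    23   West     33
take 2 rows with largest discount:
   discount  cost region  price
6        26    43   West     33
1        24    42   West     33
add column discount_times_cost = t['discount'] * t['cost']:
   discount  cost region  price  discount_times_cost
6        26    43   West     33                 1118
1        24    42   West     33                 1008
add column prod = t['discount'] * t['discount_times_cost']:
   discount  cost region  price  discount_times_cost   prod
6        26    43   West     33                 1118  29068
1        24    42   West     33                 1008  24192
The min of column 'prod' is 24192.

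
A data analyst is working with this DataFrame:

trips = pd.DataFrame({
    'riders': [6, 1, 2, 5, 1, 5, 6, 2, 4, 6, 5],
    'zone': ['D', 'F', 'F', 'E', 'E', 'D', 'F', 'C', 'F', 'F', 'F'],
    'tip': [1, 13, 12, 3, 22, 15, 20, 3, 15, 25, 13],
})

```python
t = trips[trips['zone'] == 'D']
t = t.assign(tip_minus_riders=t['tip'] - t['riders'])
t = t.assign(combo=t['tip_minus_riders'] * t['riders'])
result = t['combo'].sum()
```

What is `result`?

20

filter rows where zone == 'D':
   riders zone  tip
0       6    D    1
5       5    D   15
add column tip_minus_riders = t['tip'] - t['riders']:
   riders zone  tip  tip_minus_riders
0       6    D    1                -5
5       5    D   15                10
add column combo = t['tip_minus_riders'] * t['riders']:
   riders zone  tip  tip_minus_riders  combo
0       6    D    1                -5    -30
5       5    D   15                10     50
Taking the sum of column 'combo' gives 20.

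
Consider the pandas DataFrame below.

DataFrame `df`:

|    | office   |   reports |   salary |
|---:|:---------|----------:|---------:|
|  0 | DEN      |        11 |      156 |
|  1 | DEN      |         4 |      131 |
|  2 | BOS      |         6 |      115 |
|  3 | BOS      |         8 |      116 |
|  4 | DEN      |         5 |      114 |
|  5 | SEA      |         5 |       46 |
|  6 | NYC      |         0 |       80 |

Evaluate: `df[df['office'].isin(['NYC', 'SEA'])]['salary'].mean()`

filter rows where office in ['NYC', 'SEA']:
  office  reports  salary
5    SEA        5      46
6    NYC        0      80

63.0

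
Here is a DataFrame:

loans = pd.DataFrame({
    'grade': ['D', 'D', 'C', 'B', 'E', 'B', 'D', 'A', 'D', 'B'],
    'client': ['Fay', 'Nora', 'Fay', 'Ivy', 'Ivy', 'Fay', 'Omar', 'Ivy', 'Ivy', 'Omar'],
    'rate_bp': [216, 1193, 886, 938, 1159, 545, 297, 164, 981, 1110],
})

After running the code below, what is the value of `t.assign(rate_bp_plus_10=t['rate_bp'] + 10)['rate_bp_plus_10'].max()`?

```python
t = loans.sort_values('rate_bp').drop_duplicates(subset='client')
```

sort by rate_bp:
  grade client  rate_bp
7     A    Ivy      164
0     D    Fay      216
6     D   Omar      297
5     B    Fay      545
2     C    Fay      886
3     B    Ivy      938
8     D    Ivy      981
9     B   Omar     1110
4     E    Ivy     1159
1     D   Nora     1193
drop duplicate client (keep=first):
  grade client  rate_bp
7     A    Ivy      164
0     D    Fay      216
6     D   Omar      297
1     D   Nora     1193
add column rate_bp_plus_10 = t['rate_bp'] + 10:
  grade client  rate_bp  rate_bp_plus_10
7     A    Ivy      164              174
0     D    Fay      216              226
6     D   Omar      297              307
1     D   Nora     1193             1203
Hence 1203.

1203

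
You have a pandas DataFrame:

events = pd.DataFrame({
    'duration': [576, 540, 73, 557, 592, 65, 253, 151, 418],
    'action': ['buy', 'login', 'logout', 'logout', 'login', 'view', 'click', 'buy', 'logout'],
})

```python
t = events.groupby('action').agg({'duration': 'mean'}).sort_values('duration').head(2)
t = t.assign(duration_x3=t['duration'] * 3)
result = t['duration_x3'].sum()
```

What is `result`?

group by action, mean of duration:
          duration
action            
buy     363.500000
click   253.000000
login   566.000000
logout  349.333333
view     65.000000
sort by duration:
          duration
action            
view     65.000000
click   253.000000
logout  349.333333
buy     363.500000
login   566.000000
take first 2 rows:
        duration
action          
view        65.0
click      253.0
add column duration_x3 = t['duration'] * 3:
        duration  duration_x3
action                       
view        65.0        195.0
click      253.0        759.0
Reading off the sum of column 'duration_x3', we get 954.0.

954.0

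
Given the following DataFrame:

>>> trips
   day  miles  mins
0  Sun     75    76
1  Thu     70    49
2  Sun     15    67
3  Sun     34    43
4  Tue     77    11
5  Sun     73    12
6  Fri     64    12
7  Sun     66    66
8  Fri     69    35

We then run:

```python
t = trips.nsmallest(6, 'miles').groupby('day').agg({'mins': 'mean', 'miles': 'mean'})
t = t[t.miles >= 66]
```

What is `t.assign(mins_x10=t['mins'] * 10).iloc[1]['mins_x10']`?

490.0

take 6 rows with smallest miles:
   day  miles  mins
2  Sun     15    67
3  Sun     34    43
6  Fri     64    12
7  Sun     66    66
8  Fri     69    35
1  Thu     70    49
group by day: mean(mins), mean(miles):
          mins      miles
day                      
Fri  23.500000  66.500000
Sun  58.666667  38.333333
Thu  49.000000  70.000000
filter rows where miles >= 66:
     mins  miles
day             
Fri  23.5   66.5
Thu  49.0   70.0
add column mins_x10 = t['mins'] * 10:
     mins  miles  mins_x10
day                       
Fri  23.5   66.5     235.0
Thu  49.0   70.0     490.0
The value at position 1, column 'mins_x10' is 490.0.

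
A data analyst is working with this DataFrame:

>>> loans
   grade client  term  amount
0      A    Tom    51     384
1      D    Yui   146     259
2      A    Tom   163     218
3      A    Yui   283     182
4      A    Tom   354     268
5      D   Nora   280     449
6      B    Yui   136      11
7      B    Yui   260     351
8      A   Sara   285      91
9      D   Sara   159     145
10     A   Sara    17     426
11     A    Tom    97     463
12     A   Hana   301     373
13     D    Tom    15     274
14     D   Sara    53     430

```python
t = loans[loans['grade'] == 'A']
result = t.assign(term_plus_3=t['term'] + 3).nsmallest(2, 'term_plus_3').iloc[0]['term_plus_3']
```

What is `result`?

filter rows where grade == 'A':
   grade client  term  amount
0      A    Tom    51     384
2      A    Tom   163     218
3      A    Yui   283     182
4      A    Tom   354     268
8      A   Sara   285      91
10     A   Sara    17     426
11     A    Tom    97     463
12     A   Hana   301     373
add column term_plus_3 = t['term'] + 3:
   grade client  term  amount  term_plus_3
0      A    Tom    51     384           54
2      A    Tom   163     218          166
3      A    Yui   283     182          286
4      A    Tom   354     268          357
8      A   Sara   285      91          288
10     A   Sara    17     426           20
11     A    Tom    97     463          100
12     A   Hana   301     373          304
take 2 rows with smallest term_plus_3:
   grade client  term  amount  term_plus_3
10     A   Sara    17     426           20
0      A    Tom    51     384           54

20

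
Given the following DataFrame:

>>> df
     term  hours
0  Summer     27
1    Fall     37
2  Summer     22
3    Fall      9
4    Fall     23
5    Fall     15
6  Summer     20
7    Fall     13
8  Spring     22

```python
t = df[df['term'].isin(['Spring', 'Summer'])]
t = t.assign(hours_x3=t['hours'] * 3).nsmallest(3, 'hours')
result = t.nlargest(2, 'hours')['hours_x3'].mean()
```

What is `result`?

66.0

filter rows where term in ['Spring', 'Summer']:
     term  hours
0  Summer     27
2  Summer     22
6  Summer     20
8  Spring     22
add column hours_x3 = t['hours'] * 3:
     term  hours  hours_x3
0  Summer     27        81
2  Summer     22        66
6  Summer     20        60
8  Spring     22        66
take 3 rows with smallest hours:
     term  hours  hours_x3
6  Summer     20        60
2  Summer     22        66
8  Spring     22        66
take 2 rows with largest hours:
     term  hours  hours_x3
2  Summer     22        66
8  Spring     22        66
Hence 66.0.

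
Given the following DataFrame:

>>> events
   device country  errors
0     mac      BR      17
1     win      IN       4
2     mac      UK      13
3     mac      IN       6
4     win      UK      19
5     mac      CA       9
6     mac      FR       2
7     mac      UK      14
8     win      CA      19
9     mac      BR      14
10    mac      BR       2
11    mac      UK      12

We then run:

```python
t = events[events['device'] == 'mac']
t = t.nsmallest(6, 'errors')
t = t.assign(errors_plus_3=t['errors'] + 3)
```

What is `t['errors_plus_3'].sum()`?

filter rows where device == 'mac':
   device country  errors
0     mac      BR      17
2     mac      UK      13
3     mac      IN       6
5     mac      CA       9
6     mac      FR       2
7     mac      UK      14
9     mac      BR      14
10    mac      BR       2
11    mac      UK      12
take 6 rows with smallest errors:
   device country  errors
6     mac      FR       2
10    mac      BR       2
3     mac      IN       6
5     mac      CA       9
11    mac      UK      12
2     mac      UK      13
add column errors_plus_3 = t['errors'] + 3:
   device country  errors  errors_plus_3
6     mac      FR       2              5
10    mac      BR       2              5
3     mac      IN       6              9
5     mac      CA       9             12
11    mac      UK      12             15
2     mac      UK      13             16
Hence 62.

62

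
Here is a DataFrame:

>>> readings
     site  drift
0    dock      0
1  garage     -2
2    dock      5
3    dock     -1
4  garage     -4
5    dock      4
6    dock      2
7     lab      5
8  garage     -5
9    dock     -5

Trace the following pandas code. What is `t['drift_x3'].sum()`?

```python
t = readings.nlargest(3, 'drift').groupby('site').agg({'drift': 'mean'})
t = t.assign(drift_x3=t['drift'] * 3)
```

take 3 rows with largest drift:
   site  drift
2  dock      5
7   lab      5
5  dock      4
group by site, mean of drift:
      drift
site       
dock    4.5
lab     5.0
add column drift_x3 = t['drift'] * 3:
      drift  drift_x3
site                 
dock    4.5      13.5
lab     5.0      15.0
The sum of column 'drift_x3' is 28.5.

28.5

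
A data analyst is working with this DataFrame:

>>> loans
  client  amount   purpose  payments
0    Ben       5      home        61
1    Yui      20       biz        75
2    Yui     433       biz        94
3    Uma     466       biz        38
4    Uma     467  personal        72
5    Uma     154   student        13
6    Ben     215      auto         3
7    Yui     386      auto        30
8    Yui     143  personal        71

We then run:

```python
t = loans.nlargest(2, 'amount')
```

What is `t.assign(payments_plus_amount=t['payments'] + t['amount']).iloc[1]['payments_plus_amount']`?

504

take 2 rows with largest amount:
  client  amount   purpose  payments
4    Uma     467  personal        72
3    Uma     466       biz        38
add column payments_plus_amount = t['payments'] + t['amount']:
  client  amount   purpose  payments  payments_plus_amount
4    Uma     467  personal        72                   539
3    Uma     466       biz        38                   504
value at position 1, column 'payments_plus_amount' → 504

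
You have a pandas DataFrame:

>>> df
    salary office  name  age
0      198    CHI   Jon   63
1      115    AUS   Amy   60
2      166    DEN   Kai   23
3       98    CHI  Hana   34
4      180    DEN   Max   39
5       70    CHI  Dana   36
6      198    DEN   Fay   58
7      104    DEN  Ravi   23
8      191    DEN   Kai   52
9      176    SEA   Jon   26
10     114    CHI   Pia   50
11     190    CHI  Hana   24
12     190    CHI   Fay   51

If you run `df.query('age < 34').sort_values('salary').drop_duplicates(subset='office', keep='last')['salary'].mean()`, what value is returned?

filter rows where age < 34:
    salary office  name  age
2      166    DEN   Kai   23
7      104    DEN  Ravi   23
9      176    SEA   Jon   26
11     190    CHI  Hana   24
sort by salary:
    salary office  name  age
7      104    DEN  Ravi   23
2      166    DEN   Kai   23
9      176    SEA   Jon   26
11     190    CHI  Hana   24
drop duplicate office (keep=last):
    salary office  name  age
2      166    DEN   Kai   23
9      176    SEA   Jon   26
11     190    CHI  Hana   24
Hence 177.333333333.

177.333333333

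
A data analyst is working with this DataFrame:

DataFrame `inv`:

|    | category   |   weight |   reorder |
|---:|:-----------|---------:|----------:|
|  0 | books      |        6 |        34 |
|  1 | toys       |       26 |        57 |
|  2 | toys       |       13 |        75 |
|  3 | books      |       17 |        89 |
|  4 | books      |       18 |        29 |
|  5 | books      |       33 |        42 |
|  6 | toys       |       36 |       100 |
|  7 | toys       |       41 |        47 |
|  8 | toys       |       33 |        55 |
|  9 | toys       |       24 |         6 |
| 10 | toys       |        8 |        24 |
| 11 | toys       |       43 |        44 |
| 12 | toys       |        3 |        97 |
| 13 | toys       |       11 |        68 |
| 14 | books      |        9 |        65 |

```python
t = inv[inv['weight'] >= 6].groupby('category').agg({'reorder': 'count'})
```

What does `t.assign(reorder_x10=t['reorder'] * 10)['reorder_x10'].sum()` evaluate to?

140

filter rows where weight >= 6:
   category  weight  reorder
0     books       6       34
1      toys      26       57
2      toys      13       75
3     books      17       89
4     books      18       29
5     books      33       42
6      toys      36      100
7      toys      41       47
8      toys      33       55
9      toys      24        6
10     toys       8       24
11     toys      43       44
13     toys      11       68
14    books       9       65
group by category, count of reorder:
          reorder
category         
books           5
toys            9
add column reorder_x10 = t['reorder'] * 10:
          reorder  reorder_x10
category                      
books           5           50
toys            9           90
So sum() = 140.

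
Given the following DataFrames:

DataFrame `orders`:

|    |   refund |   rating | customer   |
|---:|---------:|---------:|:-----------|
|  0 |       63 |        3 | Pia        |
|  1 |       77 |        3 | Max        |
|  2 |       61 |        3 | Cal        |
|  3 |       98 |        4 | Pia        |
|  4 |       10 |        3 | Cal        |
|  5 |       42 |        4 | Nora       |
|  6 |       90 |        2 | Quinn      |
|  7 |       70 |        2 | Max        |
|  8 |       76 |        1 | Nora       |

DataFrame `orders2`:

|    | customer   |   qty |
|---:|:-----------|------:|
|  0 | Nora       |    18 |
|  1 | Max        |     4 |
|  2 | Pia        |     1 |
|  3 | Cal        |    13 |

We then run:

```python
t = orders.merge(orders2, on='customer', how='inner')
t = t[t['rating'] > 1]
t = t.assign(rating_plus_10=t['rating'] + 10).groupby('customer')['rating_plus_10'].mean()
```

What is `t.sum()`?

53.0

merge on 'customer' (how='inner') → 8 rows:
   refund  rating customer  qty
0      63       3      Pia    1
1      77       3      Max    4
2      61       3      Cal   13
3      98       4      Pia    1
4      10       3      Cal   13
5      42       4     Nora   18
6      70       2      Max    4
7      76       1     Nora   18
filter rows where rating > 1:
   refund  rating customer  qty
0      63       3      Pia    1
1      77       3      Max    4
2      61       3      Cal   13
3      98       4      Pia    1
4      10       3      Cal   13
5      42       4     Nora   18
6      70       2      Max    4
add column rating_plus_10 = t['rating'] + 10:
   refund  rating customer  qty  rating_plus_10
0      63       3      Pia    1              13
1      77       3      Max    4              13
2      61       3      Cal   13              13
3      98       4      Pia    1              14
4      10       3      Cal   13              13
5      42       4     Nora   18              14
6      70       2      Max    4              12
group by customer, mean of rating_plus_10:
customer
Cal     13.0
Max     12.5
Nora    14.0
Pia     13.5
Name: rating_plus_10, dtype: float64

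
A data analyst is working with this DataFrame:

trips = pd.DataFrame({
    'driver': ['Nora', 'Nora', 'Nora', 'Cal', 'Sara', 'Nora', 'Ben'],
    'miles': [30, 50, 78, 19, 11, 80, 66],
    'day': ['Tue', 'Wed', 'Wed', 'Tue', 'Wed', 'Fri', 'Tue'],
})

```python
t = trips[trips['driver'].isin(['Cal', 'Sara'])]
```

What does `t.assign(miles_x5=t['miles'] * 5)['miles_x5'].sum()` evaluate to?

filter rows where driver in ['Cal', 'Sara']:
  driver  miles  day
3    Cal     19  Tue
4   Sara     11  Wed
add column miles_x5 = t['miles'] * 5:
  driver  miles  day  miles_x5
3    Cal     19  Tue        95
4   Sara     11  Wed        55
sum of column 'miles_x5' → 150

150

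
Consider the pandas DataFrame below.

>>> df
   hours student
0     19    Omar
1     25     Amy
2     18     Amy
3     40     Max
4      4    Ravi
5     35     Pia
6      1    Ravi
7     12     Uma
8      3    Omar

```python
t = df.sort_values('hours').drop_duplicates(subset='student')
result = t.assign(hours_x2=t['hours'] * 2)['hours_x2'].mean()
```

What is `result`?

sort by hours:
   hours student
6      1    Ravi
8      3    Omar
4      4    Ravi
7     12     Uma
2     18     Amy
0     19    Omar
1     25     Amy
5     35     Pia
3     40     Max
drop duplicate student (keep=first):
   hours student
6      1    Ravi
8      3    Omar
7     12     Uma
2     18     Amy
5     35     Pia
3     40     Max
add column hours_x2 = t['hours'] * 2:
   hours student  hours_x2
6      1    Ravi         2
8      3    Omar         6
7     12     Uma        24
2     18     Amy        36
5     35     Pia        70
3     40     Max        80
Taking the mean of column 'hours_x2' gives 36.3333333333.

36.3333333333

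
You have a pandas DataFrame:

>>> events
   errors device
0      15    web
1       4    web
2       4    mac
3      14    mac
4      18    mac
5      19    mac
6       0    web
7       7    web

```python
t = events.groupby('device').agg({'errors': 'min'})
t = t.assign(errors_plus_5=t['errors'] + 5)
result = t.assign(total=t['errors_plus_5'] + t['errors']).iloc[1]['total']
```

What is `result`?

5

group by device, min of errors:
        errors
device        
mac          4
web          0
add column errors_plus_5 = t['errors'] + 5:
        errors  errors_plus_5
device                       
mac          4              9
web          0              5
add column total = t['errors_plus_5'] + t['errors']:
        errors  errors_plus_5  total
device                              
mac          4              9     13
web          0              5      5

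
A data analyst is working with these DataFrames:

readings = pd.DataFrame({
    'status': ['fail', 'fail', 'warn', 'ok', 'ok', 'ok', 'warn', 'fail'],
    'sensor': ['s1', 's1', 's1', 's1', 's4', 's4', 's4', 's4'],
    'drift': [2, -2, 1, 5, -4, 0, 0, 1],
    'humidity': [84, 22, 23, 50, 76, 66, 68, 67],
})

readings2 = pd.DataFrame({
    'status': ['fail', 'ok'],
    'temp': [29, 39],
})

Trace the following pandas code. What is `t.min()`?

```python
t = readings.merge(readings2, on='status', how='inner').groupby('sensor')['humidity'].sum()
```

156

merge on 'status' (how='inner') → 6 rows:
  status sensor  drift  humidity  temp
0   fail     s1      2        84    29
1   fail     s1     -2        22    29
2     ok     s1      5        50    39
3     ok     s4     -4        76    39
4     ok     s4      0        66    39
5   fail     s4      1        67    29
group by sensor, sum of humidity:
sensor
s1    156
s4    209
Name: humidity, dtype: int64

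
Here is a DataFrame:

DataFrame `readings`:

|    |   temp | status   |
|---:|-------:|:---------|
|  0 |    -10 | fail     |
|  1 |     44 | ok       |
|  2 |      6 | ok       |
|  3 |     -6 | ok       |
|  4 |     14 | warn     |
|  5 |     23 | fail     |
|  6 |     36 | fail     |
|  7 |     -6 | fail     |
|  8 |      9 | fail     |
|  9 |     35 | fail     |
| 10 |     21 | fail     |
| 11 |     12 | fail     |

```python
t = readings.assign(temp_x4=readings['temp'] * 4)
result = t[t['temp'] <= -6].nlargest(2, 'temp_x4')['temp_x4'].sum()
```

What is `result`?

add column temp_x4 = readings['temp'] * 4:
    temp status  temp_x4
0    -10   fail      -40
1     44     ok      176
2      6     ok       24
3     -6     ok      -24
4     14   warn       56
5     23   fail       92
6     36   fail      144
7     -6   fail      -24
8      9   fail       36
9     35   fail      140
10    21   fail       84
11    12   fail       48
filter rows where temp <= -6:
   temp status  temp_x4
0   -10   fail      -40
3    -6     ok      -24
7    -6   fail      -24
take 2 rows with largest temp_x4:
   temp status  temp_x4
3    -6     ok      -24
7    -6   fail      -24
Finally, sum of column 'temp_x4' = -48.

-48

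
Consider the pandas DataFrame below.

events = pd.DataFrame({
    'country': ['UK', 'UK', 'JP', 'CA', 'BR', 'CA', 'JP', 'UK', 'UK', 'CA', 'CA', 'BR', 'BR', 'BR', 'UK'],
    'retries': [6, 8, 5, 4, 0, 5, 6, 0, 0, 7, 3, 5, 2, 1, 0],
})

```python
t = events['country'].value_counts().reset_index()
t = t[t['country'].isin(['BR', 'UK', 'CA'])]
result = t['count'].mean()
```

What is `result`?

4.33333333333

value_counts of country:
country
UK    5
CA    4
BR    4
JP    2
Name: count, dtype: int64
reset_index():
  country  count
0      UK      5
1      CA      4
2      BR      4
3      JP      2
filter rows where country in ['BR', 'UK', 'CA']:
  country  count
0      UK      5
1      CA      4
2      BR      4
So mean() = 4.33333333333.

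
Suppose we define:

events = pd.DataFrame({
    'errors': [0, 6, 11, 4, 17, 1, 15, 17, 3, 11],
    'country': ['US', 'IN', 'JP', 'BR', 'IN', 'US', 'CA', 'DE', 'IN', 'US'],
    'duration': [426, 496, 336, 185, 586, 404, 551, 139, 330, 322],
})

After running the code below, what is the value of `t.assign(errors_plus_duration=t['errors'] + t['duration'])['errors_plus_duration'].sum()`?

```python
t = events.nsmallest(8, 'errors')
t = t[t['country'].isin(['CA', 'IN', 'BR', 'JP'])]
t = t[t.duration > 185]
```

take 8 rows with smallest errors:
   errors country  duration
0       0      US       426
5       1      US       404
8       3      IN       330
3       4      BR       185
1       6      IN       496
2      11      JP       336
9      11      US       322
6      15      CA       551
filter rows where country in ['CA', 'IN', 'BR', 'JP']:
   errors country  duration
8       3      IN       330
3       4      BR       185
1       6      IN       496
2      11      JP       336
6      15      CA       551
filter rows where duration > 185:
   errors country  duration
8       3      IN       330
1       6      IN       496
2      11      JP       336
6      15      CA       551
add column errors_plus_duration = t['errors'] + t['duration']:
   errors country  duration  errors_plus_duration
8       3      IN       330                   333
1       6      IN       496                   502
2      11      JP       336                   347
6      15      CA       551                   566

1748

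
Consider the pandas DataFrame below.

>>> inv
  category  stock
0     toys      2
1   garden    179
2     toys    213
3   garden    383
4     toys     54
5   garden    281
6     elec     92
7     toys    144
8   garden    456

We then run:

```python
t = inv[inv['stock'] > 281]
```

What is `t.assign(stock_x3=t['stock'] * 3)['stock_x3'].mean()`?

1258.5

filter rows where stock > 281:
  category  stock
3   garden    383
8   garden    456
add column stock_x3 = t['stock'] * 3:
  category  stock  stock_x3
3   garden    383      1149
8   garden    456      1368
Taking the mean of column 'stock_x3' gives 1258.5.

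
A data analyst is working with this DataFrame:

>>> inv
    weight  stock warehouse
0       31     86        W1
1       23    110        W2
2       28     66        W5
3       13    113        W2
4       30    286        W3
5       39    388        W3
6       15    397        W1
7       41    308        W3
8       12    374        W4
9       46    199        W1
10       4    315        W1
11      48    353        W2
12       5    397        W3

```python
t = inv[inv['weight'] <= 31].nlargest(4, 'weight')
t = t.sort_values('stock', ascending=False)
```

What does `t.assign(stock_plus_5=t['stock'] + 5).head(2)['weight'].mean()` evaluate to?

filter rows where weight <= 31:
    weight  stock warehouse
0       31     86        W1
1       23    110        W2
2       28     66        W5
3       13    113        W2
4       30    286        W3
6       15    397        W1
8       12    374        W4
10       4    315        W1
12       5    397        W3
take 4 rows with largest weight:
   weight  stock warehouse
0      31     86        W1
4      30    286        W3
2      28     66        W5
1      23    110        W2
sort by stock descending:
   weight  stock warehouse
4      30    286        W3
1      23    110        W2
0      31     86        W1
2      28     66        W5
add column stock_plus_5 = t['stock'] + 5:
   weight  stock warehouse  stock_plus_5
4      30    286        W3           291
1      23    110        W2           115
0      31     86        W1            91
2      28     66        W5            71
take first 2 rows:
   weight  stock warehouse  stock_plus_5
4      30    286        W3           291
1      23    110        W2           115
Finally, mean of column 'weight' = 26.5.

26.5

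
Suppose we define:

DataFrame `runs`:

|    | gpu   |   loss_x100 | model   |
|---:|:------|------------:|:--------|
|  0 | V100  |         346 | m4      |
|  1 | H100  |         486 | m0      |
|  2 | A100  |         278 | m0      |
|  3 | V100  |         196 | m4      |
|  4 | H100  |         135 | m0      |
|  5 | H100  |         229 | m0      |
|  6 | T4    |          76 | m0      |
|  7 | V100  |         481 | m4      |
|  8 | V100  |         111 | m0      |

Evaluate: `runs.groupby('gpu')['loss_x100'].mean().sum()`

group by gpu, mean of loss_x100:
gpu
A100    278.000000
H100    283.333333
T4       76.000000
V100    283.500000
Name: loss_x100, dtype: float64
Finally, sum of the resulting series = 920.833333333.

920.833333333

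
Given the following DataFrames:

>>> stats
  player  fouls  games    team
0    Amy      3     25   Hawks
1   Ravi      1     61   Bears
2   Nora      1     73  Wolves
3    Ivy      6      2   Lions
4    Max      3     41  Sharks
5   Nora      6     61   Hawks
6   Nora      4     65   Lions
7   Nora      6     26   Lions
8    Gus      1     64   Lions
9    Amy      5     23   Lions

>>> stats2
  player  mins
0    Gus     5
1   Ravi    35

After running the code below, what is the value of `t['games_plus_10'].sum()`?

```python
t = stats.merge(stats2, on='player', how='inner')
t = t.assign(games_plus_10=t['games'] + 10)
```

merge on 'player' (how='inner') → 2 rows:
  player  fouls  games   team  mins
0   Ravi      1     61  Bears    35
1    Gus      1     64  Lions     5
add column games_plus_10 = t['games'] + 10:
  player  fouls  games   team  mins  games_plus_10
0   Ravi      1     61  Bears    35             71
1    Gus      1     64  Lions     5             74

145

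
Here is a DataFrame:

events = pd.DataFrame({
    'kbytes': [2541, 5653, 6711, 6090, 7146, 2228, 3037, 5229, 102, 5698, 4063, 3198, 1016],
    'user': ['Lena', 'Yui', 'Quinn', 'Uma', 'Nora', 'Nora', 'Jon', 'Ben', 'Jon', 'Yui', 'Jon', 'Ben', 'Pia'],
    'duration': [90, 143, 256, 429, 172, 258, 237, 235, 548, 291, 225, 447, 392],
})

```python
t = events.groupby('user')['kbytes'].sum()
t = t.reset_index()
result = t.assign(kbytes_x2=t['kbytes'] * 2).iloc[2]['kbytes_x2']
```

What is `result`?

group by user, sum of kbytes:
user
Ben       8427
Jon       7202
Lena      2541
Nora      9374
Pia       1016
Quinn     6711
Uma       6090
Yui      11351
Name: kbytes, dtype: int64
reset_index():
    user  kbytes
0    Ben    8427
1    Jon    7202
2   Lena    2541
3   Nora    9374
4    Pia    1016
5  Quinn    6711
6    Uma    6090
7    Yui   11351
add column kbytes_x2 = t['kbytes'] * 2:
    user  kbytes  kbytes_x2
0    Ben    8427      16854
1    Jon    7202      14404
2   Lena    2541       5082
3   Nora    9374      18748
4    Pia    1016       2032
5  Quinn    6711      13422
6    Uma    6090      12180
7    Yui   11351      22702
Hence 5082.

5082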